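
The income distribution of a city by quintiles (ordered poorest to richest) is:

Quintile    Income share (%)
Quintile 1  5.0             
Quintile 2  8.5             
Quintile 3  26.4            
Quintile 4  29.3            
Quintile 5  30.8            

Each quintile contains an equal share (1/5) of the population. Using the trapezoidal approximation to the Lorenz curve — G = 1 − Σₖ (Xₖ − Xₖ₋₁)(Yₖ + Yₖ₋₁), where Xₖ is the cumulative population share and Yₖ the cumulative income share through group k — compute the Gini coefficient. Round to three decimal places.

Cumulative income shares Yₖ: 0.0500, 0.1350, 0.3990, 0.6920, 1.0000
Σ (Xₖ−Xₖ₋₁)(Yₖ+Yₖ₋₁) = (1/5)(0.0500+0.0000) + (1/5)(0.1350+0.0500) + (1/5)(0.3990+0.1350) + (1/5)(0.6920+0.3990) + (1/5)(1.0000+0.6920)
  = 0.0100 + 0.0370 + 0.1068 + 0.2182 + 0.3384 = 0.7104
G = 1 − 0.7104 = 0.2896

0.290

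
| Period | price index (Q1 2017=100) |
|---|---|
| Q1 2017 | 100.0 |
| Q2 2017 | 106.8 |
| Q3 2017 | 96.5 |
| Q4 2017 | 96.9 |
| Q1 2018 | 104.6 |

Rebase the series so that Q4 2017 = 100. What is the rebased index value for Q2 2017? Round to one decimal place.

110.2

Rebased(Q2 2017) = 106.8 / 96.9 × 100 = 110.2167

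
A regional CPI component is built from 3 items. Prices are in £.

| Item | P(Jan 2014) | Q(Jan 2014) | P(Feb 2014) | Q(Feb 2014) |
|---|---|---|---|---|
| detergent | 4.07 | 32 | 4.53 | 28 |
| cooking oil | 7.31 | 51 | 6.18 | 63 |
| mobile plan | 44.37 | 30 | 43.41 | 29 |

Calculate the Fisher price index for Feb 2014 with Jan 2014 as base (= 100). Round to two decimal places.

Laspeyres component (base-period weights):
ΣP(Feb 2014)Q(Jan 2014) = 4.53×32 + 6.18×51 + 43.41×30 = 144.96 + 315.18 + 1302.3 = 1762.44
ΣP(Jan 2014)Q(Jan 2014) = 4.07×32 + 7.31×51 + 44.37×30 = 130.24 + 372.81 + 1331.1 = 1834.15
L = 1762.44 / 1834.15 × 100 = 96.0903
Paasche component (current-period weights):
ΣP(Feb 2014)Q(Feb 2014) = 4.53×28 + 6.18×63 + 43.41×29 = 126.84 + 389.34 + 1258.89 = 1775.07
ΣP(Jan 2014)Q(Feb 2014) = 4.07×28 + 7.31×63 + 44.37×29 = 113.96 + 460.53 + 1286.73 = 1861.22
P = 1775.07 / 1861.22 × 100 = 95.3713
Fisher = √(L × P) = √(96.0903 × 95.3713) = 95.7301

95.73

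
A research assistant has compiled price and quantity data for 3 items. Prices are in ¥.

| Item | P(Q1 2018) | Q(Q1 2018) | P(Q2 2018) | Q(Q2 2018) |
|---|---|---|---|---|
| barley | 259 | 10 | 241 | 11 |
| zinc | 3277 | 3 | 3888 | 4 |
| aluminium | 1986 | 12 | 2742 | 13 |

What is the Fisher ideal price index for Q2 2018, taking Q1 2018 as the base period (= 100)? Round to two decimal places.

Laspeyres component (base-period weights):
ΣP(Q2 2018)Q(Q1 2018) = 241×10 + 3888×3 + 2742×12 = 2410 + 11664 + 32904 = 46978
ΣP(Q1 2018)Q(Q1 2018) = 259×10 + 3277×3 + 1986×12 = 2590 + 9831 + 23832 = 36253
L = 46978 / 36253 × 100 = 129.5838
Paasche component (current-period weights):
ΣP(Q2 2018)Q(Q2 2018) = 241×11 + 3888×4 + 2742×13 = 2651 + 15552 + 35646 = 53849
ΣP(Q1 2018)Q(Q2 2018) = 259×11 + 3277×4 + 1986×13 = 2849 + 13108 + 25818 = 41775
P = 53849 / 41775 × 100 = 128.9025
Fisher = √(L × P) = √(129.5838 × 128.9025) = 129.2427

129.24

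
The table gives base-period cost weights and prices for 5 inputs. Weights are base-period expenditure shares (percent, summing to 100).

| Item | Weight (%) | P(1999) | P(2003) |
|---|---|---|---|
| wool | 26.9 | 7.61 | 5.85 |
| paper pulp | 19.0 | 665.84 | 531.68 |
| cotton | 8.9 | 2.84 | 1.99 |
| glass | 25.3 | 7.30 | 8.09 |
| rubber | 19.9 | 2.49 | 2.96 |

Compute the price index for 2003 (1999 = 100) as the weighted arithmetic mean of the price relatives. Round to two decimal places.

wool: 26.9 × (5.85/7.61) = 26.9 × 0.768725 = 20.6787
paper pulp: 19.0 × (531.68/665.84) = 19.0 × 0.798510 = 15.1717
cotton: 8.9 × (1.99/2.84) = 8.9 × 0.700704 = 6.2363
glass: 25.3 × (8.09/7.30) = 25.3 × 1.108219 = 28.0379
rubber: 19.9 × (2.96/2.49) = 19.9 × 1.188755 = 23.6562
Index = Σ wᵢ·(p₁ᵢ/p₀ᵢ) = 20.6787 + 15.1717 + 6.2363 + 28.0379 + 23.6562 = 93.7808

93.78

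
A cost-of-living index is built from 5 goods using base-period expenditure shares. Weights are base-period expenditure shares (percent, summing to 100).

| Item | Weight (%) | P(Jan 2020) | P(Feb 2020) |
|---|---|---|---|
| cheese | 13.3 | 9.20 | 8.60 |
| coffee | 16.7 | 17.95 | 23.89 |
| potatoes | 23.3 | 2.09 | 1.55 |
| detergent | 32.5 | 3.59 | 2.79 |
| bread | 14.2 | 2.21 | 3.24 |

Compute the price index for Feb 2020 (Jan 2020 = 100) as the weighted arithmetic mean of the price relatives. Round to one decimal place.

98.0

cheese: 13.3 × (8.60/9.20) = 13.3 × 0.934783 = 12.4326
coffee: 16.7 × (23.89/17.95) = 16.7 × 1.330919 = 22.2264
potatoes: 23.3 × (1.55/2.09) = 23.3 × 0.741627 = 17.2799
detergent: 32.5 × (2.79/3.59) = 32.5 × 0.777159 = 25.2577
bread: 14.2 × (3.24/2.21) = 14.2 × 1.466063 = 20.8181
Index = Σ wᵢ·(p₁ᵢ/p₀ᵢ) = 12.4326 + 22.2264 + 17.2799 + 25.2577 + 20.8181 = 98.0146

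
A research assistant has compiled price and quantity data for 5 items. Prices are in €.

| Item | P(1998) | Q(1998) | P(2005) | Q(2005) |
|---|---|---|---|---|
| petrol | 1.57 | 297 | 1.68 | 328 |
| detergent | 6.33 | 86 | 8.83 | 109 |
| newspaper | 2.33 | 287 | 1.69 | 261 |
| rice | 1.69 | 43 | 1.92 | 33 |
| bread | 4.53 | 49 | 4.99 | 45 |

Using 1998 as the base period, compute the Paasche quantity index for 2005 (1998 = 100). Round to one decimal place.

Paasche quantity index uses current-period prices as weights.
ΣP(2005)·Q(2005) = 1.68×328 + 8.83×109 + 1.69×261 + 1.92×33 + 4.99×45 = 551.04 + 962.47 + 441.09 + 63.36 + 224.55 = 2242.51
ΣP(2005)·Q(1998) = 1.68×297 + 8.83×86 + 1.69×287 + 1.92×43 + 4.99×49 = 498.96 + 759.38 + 485.03 + 82.56 + 244.51 = 2070.44
Index = 2242.51 / 2070.44 × 100 = 108.3108

108.3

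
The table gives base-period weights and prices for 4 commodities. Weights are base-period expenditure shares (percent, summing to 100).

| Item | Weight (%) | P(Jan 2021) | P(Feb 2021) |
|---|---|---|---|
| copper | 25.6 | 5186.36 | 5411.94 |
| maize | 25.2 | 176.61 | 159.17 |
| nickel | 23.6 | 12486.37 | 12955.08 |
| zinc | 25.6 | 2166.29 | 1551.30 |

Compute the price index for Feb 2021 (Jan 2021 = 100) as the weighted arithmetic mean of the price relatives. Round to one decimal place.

copper: 25.6 × (5411.94/5186.36) = 25.6 × 1.043495 = 26.7135
maize: 25.2 × (159.17/176.61) = 25.2 × 0.901251 = 22.7115
nickel: 23.6 × (12955.08/12486.37) = 23.6 × 1.037538 = 24.4859
zinc: 25.6 × (1551.30/2166.29) = 25.6 × 0.716109 = 18.3324
Index = Σ wᵢ·(p₁ᵢ/p₀ᵢ) = 26.7135 + 22.7115 + 24.4859 + 18.3324 = 92.2433

92.2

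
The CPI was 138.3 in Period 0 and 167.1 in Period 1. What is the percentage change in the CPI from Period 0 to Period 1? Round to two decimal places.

Change = (167.1 − 138.3) / 138.3 × 100
       = 28.8 / 138.3 × 100 = 20.8243%

20.82%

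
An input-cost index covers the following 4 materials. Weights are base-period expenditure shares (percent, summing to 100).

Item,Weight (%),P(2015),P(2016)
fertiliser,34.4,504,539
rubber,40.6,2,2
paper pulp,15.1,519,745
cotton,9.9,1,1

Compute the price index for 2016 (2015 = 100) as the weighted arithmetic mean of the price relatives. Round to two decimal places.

108.96

fertiliser: 34.4 × (539/504) = 34.4 × 1.069444 = 36.7889
rubber: 40.6 × (2/2) = 40.6 × 1.000000 = 40.6000
paper pulp: 15.1 × (745/519) = 15.1 × 1.435453 = 21.6753
cotton: 9.9 × (1/1) = 9.9 × 1.000000 = 9.9000
Index = Σ wᵢ·(p₁ᵢ/p₀ᵢ) = 36.7889 + 40.6000 + 21.6753 + 9.9000 = 108.9642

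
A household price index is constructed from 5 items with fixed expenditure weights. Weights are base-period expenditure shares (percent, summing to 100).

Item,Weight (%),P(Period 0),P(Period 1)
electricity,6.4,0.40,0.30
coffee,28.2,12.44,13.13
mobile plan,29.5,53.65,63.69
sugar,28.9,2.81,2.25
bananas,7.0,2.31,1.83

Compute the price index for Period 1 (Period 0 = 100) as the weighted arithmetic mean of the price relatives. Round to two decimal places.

electricity: 6.4 × (0.30/0.40) = 6.4 × 0.750000 = 4.8000
coffee: 28.2 × (13.13/12.44) = 28.2 × 1.055466 = 29.7641
mobile plan: 29.5 × (63.69/53.65) = 29.5 × 1.187139 = 35.0206
sugar: 28.9 × (2.25/2.81) = 28.9 × 0.800712 = 23.1406
bananas: 7.0 × (1.83/2.31) = 7.0 × 0.792208 = 5.5455
Index = Σ wᵢ·(p₁ᵢ/p₀ᵢ) = 4.8000 + 29.7641 + 35.0206 + 23.1406 + 5.5455 = 98.2708

98.27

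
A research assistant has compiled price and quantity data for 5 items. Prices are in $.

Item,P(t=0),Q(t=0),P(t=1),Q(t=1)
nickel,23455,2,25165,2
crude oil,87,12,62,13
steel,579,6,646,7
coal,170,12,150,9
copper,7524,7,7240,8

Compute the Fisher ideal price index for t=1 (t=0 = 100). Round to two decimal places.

Laspeyres component (base-period weights):
ΣP(t=1)Q(t=0) = 25165×2 + 62×12 + 646×6 + 150×12 + 7240×7 = 50330 + 744 + 3876 + 1800 + 50680 = 107430
ΣP(t=0)Q(t=0) = 23455×2 + 87×12 + 579×6 + 170×12 + 7524×7 = 46910 + 1044 + 3474 + 2040 + 52668 = 106136
L = 107430 / 106136 × 100 = 101.2192
Paasche component (current-period weights):
ΣP(t=1)Q(t=1) = 25165×2 + 62×13 + 646×7 + 150×9 + 7240×8 = 50330 + 806 + 4522 + 1350 + 57920 = 114928
ΣP(t=0)Q(t=1) = 23455×2 + 87×13 + 579×7 + 170×9 + 7524×8 = 46910 + 1131 + 4053 + 1530 + 60192 = 113816
P = 114928 / 113816 × 100 = 100.9770
Fisher = √(L × P) = √(101.2192 × 100.9770) = 101.0980

101.10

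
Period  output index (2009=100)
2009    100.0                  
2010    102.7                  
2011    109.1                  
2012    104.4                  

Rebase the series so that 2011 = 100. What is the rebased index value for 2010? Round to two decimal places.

Rebased(2010) = 102.7 / 109.1 × 100 = 94.1338

94.13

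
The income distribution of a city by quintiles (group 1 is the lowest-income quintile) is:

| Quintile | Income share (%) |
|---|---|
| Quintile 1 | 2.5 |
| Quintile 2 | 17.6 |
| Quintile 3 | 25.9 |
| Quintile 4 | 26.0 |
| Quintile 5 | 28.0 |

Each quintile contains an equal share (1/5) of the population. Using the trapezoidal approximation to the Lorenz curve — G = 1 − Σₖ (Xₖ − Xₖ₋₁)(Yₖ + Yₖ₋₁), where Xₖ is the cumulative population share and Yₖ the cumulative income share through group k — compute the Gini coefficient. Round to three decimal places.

0.238

Cumulative income shares Yₖ: 0.0250, 0.2010, 0.4600, 0.7200, 1.0000
Σ (Xₖ−Xₖ₋₁)(Yₖ+Yₖ₋₁) = (1/5)(0.0250+0.0000) + (1/5)(0.2010+0.0250) + (1/5)(0.4600+0.2010) + (1/5)(0.7200+0.4600) + (1/5)(1.0000+0.7200)
  = 0.0050 + 0.0452 + 0.1322 + 0.2360 + 0.3440 = 0.7624
G = 1 − 0.7624 = 0.2376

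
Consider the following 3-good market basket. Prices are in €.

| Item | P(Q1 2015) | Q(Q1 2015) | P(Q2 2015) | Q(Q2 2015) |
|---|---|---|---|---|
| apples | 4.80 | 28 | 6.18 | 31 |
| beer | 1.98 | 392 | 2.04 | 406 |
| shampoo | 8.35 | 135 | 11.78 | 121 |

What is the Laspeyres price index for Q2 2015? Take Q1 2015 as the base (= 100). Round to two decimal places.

125.77

Laspeyres price index uses base-period quantities as weights.
ΣP(Q2 2015)·Q(Q1 2015) = 6.18×28 + 2.04×392 + 11.78×135 = 173.04 + 799.68 + 1590.3 = 2563.02
ΣP(Q1 2015)·Q(Q1 2015) = 4.80×28 + 1.98×392 + 8.35×135 = 134.4 + 776.16 + 1127.25 = 2037.81
Index = 2563.02 / 2037.81 × 100 = 125.7733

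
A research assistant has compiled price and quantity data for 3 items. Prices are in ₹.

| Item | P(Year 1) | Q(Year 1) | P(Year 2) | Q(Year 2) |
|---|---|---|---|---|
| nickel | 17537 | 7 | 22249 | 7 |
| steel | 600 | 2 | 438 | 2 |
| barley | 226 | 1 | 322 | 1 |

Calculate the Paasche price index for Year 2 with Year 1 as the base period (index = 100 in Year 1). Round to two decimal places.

Paasche price index uses current-period quantities as weights.
ΣP(Year 2)·Q(Year 2) = 22249×7 + 438×2 + 322×1 = 155743 + 876 + 322 = 156941
ΣP(Year 1)·Q(Year 2) = 17537×7 + 600×2 + 226×1 = 122759 + 1200 + 226 = 124185
Index = 156941 / 124185 × 100 = 126.3768

126.38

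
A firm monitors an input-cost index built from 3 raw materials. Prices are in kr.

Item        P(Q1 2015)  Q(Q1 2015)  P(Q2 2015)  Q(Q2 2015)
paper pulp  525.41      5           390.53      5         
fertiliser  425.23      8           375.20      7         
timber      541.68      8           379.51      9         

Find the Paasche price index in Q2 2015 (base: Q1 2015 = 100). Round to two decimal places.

76.29

Paasche price index uses current-period quantities as weights.
ΣP(Q2 2015)·Q(Q2 2015) = 390.53×5 + 375.20×7 + 379.51×9 = 1952.65 + 2626.4 + 3415.59 = 7994.64
ΣP(Q1 2015)·Q(Q2 2015) = 525.41×5 + 425.23×7 + 541.68×9 = 2627.05 + 2976.61 + 4875.12 = 10478.78
Index = 7994.64 / 10478.78 × 100 = 76.2936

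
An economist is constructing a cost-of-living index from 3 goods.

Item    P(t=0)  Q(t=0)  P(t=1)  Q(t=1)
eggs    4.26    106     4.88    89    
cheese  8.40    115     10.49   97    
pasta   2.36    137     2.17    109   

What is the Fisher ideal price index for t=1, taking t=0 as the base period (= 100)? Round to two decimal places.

116.22

Laspeyres component (base-period weights):
ΣP(t=1)Q(t=0) = 4.88×106 + 10.49×115 + 2.17×137 = 517.28 + 1206.35 + 297.29 = 2020.92
ΣP(t=0)Q(t=0) = 4.26×106 + 8.40×115 + 2.36×137 = 451.56 + 966 + 323.32 = 1740.88
L = 2020.92 / 1740.88 × 100 = 116.0861
Paasche component (current-period weights):
ΣP(t=1)Q(t=1) = 4.88×89 + 10.49×97 + 2.17×109 = 434.32 + 1017.53 + 236.53 = 1688.38
ΣP(t=0)Q(t=1) = 4.26×89 + 8.40×97 + 2.36×109 = 379.14 + 814.8 + 257.24 = 1451.18
P = 1688.38 / 1451.18 × 100 = 116.3453
Fisher = √(L × P) = √(116.0861 × 116.3453) = 116.2156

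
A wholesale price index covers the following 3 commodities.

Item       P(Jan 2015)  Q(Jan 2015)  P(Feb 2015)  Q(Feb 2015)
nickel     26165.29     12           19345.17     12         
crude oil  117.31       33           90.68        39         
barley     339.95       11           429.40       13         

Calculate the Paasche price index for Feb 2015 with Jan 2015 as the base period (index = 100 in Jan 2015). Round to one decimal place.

Paasche price index uses current-period quantities as weights.
ΣP(Feb 2015)·Q(Feb 2015) = 19345.17×12 + 90.68×39 + 429.40×13 = 232142.04 + 3536.52 + 5582.2 = 241260.76
ΣP(Jan 2015)·Q(Feb 2015) = 26165.29×12 + 117.31×39 + 339.95×13 = 313983.48 + 4575.09 + 4419.35 = 322977.92
Index = 241260.76 / 322977.92 × 100 = 74.6988

74.7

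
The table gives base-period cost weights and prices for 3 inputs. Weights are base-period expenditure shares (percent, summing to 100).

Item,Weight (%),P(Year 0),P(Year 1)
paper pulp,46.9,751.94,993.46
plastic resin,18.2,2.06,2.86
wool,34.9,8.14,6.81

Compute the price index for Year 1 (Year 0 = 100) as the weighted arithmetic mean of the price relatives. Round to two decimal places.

116.43

paper pulp: 46.9 × (993.46/751.94) = 46.9 × 1.321196 = 61.9641
plastic resin: 18.2 × (2.86/2.06) = 18.2 × 1.388350 = 25.2680
wool: 34.9 × (6.81/8.14) = 34.9 × 0.836609 = 29.1977
Index = Σ wᵢ·(p₁ᵢ/p₀ᵢ) = 61.9641 + 25.2680 + 29.1977 = 116.4297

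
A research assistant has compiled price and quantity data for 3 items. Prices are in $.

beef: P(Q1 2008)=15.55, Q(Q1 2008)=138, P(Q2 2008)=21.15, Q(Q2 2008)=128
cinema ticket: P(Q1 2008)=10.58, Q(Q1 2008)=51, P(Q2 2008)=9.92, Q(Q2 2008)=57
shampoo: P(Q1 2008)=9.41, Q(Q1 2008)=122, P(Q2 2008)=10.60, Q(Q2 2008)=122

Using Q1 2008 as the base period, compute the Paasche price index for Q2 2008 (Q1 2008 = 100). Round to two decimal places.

122.03

Paasche price index uses current-period quantities as weights.
ΣP(Q2 2008)·Q(Q2 2008) = 21.15×128 + 9.92×57 + 10.60×122 = 2707.2 + 565.44 + 1293.2 = 4565.84
ΣP(Q1 2008)·Q(Q2 2008) = 15.55×128 + 10.58×57 + 9.41×122 = 1990.4 + 603.06 + 1148.02 = 3741.48
Index = 4565.84 / 3741.48 × 100 = 122.0330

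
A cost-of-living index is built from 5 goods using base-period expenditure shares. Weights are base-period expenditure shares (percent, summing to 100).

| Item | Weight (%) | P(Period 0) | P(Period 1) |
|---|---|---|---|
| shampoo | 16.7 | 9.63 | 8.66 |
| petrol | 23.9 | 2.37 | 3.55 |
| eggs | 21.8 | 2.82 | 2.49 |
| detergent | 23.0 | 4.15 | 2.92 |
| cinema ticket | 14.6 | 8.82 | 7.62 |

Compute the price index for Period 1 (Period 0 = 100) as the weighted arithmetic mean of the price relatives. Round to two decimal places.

98.86

shampoo: 16.7 × (8.66/9.63) = 16.7 × 0.899273 = 15.0179
petrol: 23.9 × (3.55/2.37) = 23.9 × 1.497890 = 35.7996
eggs: 21.8 × (2.49/2.82) = 21.8 × 0.882979 = 19.2489
detergent: 23.0 × (2.92/4.15) = 23.0 × 0.703614 = 16.1831
cinema ticket: 14.6 × (7.62/8.82) = 14.6 × 0.863946 = 12.6136
Index = Σ wᵢ·(p₁ᵢ/p₀ᵢ) = 15.0179 + 35.7996 + 19.2489 + 16.1831 + 12.6136 = 98.8631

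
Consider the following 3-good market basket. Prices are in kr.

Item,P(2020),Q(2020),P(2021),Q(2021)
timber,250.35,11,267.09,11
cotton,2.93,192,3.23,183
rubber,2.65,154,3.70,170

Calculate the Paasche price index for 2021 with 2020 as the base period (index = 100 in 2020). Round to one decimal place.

Paasche price index uses current-period quantities as weights.
ΣP(2021)·Q(2021) = 267.09×11 + 3.23×183 + 3.70×170 = 2937.99 + 591.09 + 629 = 4158.08
ΣP(2020)·Q(2021) = 250.35×11 + 2.93×183 + 2.65×170 = 2753.85 + 536.19 + 450.5 = 3740.54
Index = 4158.08 / 3740.54 × 100 = 111.1626

111.2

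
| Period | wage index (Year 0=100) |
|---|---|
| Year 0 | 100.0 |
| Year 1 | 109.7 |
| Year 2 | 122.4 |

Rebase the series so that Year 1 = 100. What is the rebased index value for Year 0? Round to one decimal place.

Rebased(Year 0) = 100.0 / 109.7 × 100 = 91.1577

91.2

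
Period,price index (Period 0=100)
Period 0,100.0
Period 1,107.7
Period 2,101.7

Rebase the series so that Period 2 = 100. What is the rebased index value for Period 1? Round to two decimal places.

105.90

Rebased(Period 1) = 107.7 / 101.7 × 100 = 105.8997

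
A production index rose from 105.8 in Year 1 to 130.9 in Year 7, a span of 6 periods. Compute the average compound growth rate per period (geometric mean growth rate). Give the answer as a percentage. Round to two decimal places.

3.61%

Growth factor = (130.9/105.8)^(1/6) = (1.237240)^(1/6) = 1.036117
Growth rate = 1.036117 − 1 = 0.036117 = 3.6117%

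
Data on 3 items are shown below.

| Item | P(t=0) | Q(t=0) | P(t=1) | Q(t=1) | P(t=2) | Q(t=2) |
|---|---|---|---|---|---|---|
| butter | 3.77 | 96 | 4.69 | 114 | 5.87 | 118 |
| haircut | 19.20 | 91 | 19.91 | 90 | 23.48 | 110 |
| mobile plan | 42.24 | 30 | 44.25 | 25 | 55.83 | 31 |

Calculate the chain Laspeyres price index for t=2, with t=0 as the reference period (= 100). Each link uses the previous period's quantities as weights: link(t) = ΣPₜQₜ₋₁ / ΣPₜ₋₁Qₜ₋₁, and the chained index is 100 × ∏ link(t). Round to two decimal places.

129.40

Link t=0→t=1:
ΣP(t=1)Q(t=0) = 4.69×96 + 19.91×91 + 44.25×30 = 450.24 + 1811.81 + 1327.5 = 3589.55
ΣP(t=0)Q(t=0) = 3.77×96 + 19.20×91 + 42.24×30 = 361.92 + 1747.2 + 1267.2 = 3376.32
link = 3589.55/3376.32 = 1.063155
Link t=1→t=2:
ΣP(t=2)Q(t=1) = 5.87×114 + 23.48×90 + 55.83×25 = 669.18 + 2113.2 + 1395.75 = 4178.13
ΣP(t=1)Q(t=1) = 4.69×114 + 19.91×90 + 44.25×25 = 534.66 + 1791.9 + 1106.25 = 3432.81
link = 4178.13/3432.81 = 1.217117
Chained index = 100 × 1.063155 × 1.217117 = 129.3983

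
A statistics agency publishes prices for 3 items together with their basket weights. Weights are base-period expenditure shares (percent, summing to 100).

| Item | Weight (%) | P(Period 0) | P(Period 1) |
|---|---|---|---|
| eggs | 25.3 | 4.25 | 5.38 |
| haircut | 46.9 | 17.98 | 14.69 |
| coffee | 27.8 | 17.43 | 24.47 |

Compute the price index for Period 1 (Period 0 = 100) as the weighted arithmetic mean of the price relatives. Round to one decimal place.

eggs: 25.3 × (5.38/4.25) = 25.3 × 1.265882 = 32.0268
haircut: 46.9 × (14.69/17.98) = 46.9 × 0.817019 = 38.3182
coffee: 27.8 × (24.47/17.43) = 27.8 × 1.403901 = 39.0285
Index = Σ wᵢ·(p₁ᵢ/p₀ᵢ) = 32.0268 + 38.3182 + 39.0285 = 109.3735

109.4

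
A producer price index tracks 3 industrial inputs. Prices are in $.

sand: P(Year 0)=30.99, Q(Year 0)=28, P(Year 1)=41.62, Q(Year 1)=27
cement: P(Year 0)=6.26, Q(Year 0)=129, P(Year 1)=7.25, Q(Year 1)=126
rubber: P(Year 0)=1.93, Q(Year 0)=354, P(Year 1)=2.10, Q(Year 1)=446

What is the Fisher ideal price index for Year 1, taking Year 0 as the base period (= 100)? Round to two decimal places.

Laspeyres component (base-period weights):
ΣP(Year 1)Q(Year 0) = 41.62×28 + 7.25×129 + 2.10×354 = 1165.36 + 935.25 + 743.4 = 2844.01
ΣP(Year 0)Q(Year 0) = 30.99×28 + 6.26×129 + 1.93×354 = 867.72 + 807.54 + 683.22 = 2358.48
L = 2844.01 / 2358.48 × 100 = 120.5866
Paasche component (current-period weights):
ΣP(Year 1)Q(Year 1) = 41.62×27 + 7.25×126 + 2.10×446 = 1123.74 + 913.5 + 936.6 = 2973.84
ΣP(Year 0)Q(Year 1) = 30.99×27 + 6.26×126 + 1.93×446 = 836.73 + 788.76 + 860.78 = 2486.27
P = 2973.84 / 2486.27 × 100 = 119.6105
Fisher = √(L × P) = √(120.5866 × 119.6105) = 120.0975

120.10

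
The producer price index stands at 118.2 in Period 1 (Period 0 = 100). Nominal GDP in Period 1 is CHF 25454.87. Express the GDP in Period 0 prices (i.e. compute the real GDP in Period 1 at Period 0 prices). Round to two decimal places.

21535.42

Real = Nominal ÷ (Index/100) = 25454.87 ÷ (118.2/100)
     = 25454.87 ÷ 1.182 = 21535.4230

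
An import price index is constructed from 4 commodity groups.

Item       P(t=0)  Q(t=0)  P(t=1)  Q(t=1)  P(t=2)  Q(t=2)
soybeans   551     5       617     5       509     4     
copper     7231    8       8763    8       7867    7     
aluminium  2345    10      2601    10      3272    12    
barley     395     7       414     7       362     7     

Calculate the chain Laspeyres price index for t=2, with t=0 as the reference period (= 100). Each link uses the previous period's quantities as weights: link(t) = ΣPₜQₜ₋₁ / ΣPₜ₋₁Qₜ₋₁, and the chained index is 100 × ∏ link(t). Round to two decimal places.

Link t=0→t=1:
ΣP(t=1)Q(t=0) = 617×5 + 8763×8 + 2601×10 + 414×7 = 3085 + 70104 + 26010 + 2898 = 102097
ΣP(t=0)Q(t=0) = 551×5 + 7231×8 + 2345×10 + 395×7 = 2755 + 57848 + 23450 + 2765 = 86818
link = 102097/86818 = 1.175989
Link t=1→t=2:
ΣP(t=2)Q(t=1) = 509×5 + 7867×8 + 3272×10 + 362×7 = 2545 + 62936 + 32720 + 2534 = 100735
ΣP(t=1)Q(t=1) = 617×5 + 8763×8 + 2601×10 + 414×7 = 3085 + 70104 + 26010 + 2898 = 102097
link = 100735/102097 = 0.986660
Chained index = 100 × 1.175989 × 0.986660 = 116.0301

116.03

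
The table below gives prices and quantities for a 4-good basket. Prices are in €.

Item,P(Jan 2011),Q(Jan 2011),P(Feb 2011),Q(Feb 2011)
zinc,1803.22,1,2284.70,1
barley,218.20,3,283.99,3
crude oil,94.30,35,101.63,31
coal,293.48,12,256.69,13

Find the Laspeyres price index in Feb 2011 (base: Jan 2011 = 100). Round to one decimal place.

105.3

Laspeyres price index uses base-period quantities as weights.
ΣP(Feb 2011)·Q(Jan 2011) = 2284.70×1 + 283.99×3 + 101.63×35 + 256.69×12 = 2284.7 + 851.97 + 3557.05 + 3080.28 = 9774
ΣP(Jan 2011)·Q(Jan 2011) = 1803.22×1 + 218.20×3 + 94.30×35 + 293.48×12 = 1803.22 + 654.6 + 3300.5 + 3521.76 = 9280.08
Index = 9774 / 9280.08 × 100 = 105.3224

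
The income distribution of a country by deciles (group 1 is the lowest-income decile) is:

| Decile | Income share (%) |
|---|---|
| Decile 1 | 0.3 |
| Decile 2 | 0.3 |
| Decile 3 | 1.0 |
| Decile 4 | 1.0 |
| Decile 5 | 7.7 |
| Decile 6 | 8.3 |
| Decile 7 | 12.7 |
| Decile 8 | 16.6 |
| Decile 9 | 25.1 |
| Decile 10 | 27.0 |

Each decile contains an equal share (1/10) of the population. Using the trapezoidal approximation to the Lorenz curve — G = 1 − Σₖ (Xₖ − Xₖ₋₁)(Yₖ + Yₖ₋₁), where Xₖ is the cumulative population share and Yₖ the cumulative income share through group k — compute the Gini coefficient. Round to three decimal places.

0.528

Cumulative income shares Yₖ: 0.0030, 0.0060, 0.0160, 0.0260, 0.1030, 0.1860, 0.3130, 0.4790, 0.7300, 1.0000
Σ (Xₖ−Xₖ₋₁)(Yₖ+Yₖ₋₁) = (1/10)(0.0030+0.0000) + (1/10)(0.0060+0.0030) + (1/10)(0.0160+0.0060) + (1/10)(0.0260+0.0160) + (1/10)(0.1030+0.0260) + (1/10)(0.1860+0.1030) + (1/10)(0.3130+0.1860) + (1/10)(0.4790+0.3130) + (1/10)(0.7300+0.4790) + (1/10)(1.0000+0.7300)
  = 0.0003 + 0.0009 + 0.0022 + 0.0042 + 0.0129 + 0.0289 + 0.0499 + 0.0792 + 0.1209 + 0.1730 = 0.4724
G = 1 − 0.4724 = 0.5276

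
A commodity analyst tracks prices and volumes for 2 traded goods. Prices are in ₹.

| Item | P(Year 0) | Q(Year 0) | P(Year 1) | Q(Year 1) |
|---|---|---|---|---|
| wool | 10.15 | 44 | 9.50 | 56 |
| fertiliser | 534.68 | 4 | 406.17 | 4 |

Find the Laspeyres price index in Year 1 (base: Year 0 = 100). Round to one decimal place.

79.0

Laspeyres price index uses base-period quantities as weights.
ΣP(Year 1)·Q(Year 0) = 9.50×44 + 406.17×4 = 418 + 1624.68 = 2042.68
ΣP(Year 0)·Q(Year 0) = 10.15×44 + 534.68×4 = 446.6 + 2138.72 = 2585.32
Index = 2042.68 / 2585.32 × 100 = 79.0107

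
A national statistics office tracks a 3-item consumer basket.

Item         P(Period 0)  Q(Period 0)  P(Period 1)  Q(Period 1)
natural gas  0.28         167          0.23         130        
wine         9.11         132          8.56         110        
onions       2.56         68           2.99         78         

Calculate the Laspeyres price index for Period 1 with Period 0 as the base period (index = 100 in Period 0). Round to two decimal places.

96.37

Laspeyres price index uses base-period quantities as weights.
ΣP(Period 1)·Q(Period 0) = 0.23×167 + 8.56×132 + 2.99×68 = 38.41 + 1129.92 + 203.32 = 1371.65
ΣP(Period 0)·Q(Period 0) = 0.28×167 + 9.11×132 + 2.56×68 = 46.76 + 1202.52 + 174.08 = 1423.36
Index = 1371.65 / 1423.36 × 100 = 96.3670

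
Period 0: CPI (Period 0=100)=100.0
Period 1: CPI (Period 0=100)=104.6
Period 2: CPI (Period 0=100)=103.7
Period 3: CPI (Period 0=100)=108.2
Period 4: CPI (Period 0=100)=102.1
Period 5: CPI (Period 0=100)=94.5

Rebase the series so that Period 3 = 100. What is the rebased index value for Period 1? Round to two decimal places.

Rebased(Period 1) = 104.6 / 108.2 × 100 = 96.6728

96.67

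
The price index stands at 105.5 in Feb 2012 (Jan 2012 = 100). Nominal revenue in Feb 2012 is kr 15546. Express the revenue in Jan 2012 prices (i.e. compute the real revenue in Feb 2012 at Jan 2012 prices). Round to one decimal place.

14735.5

Real = Nominal ÷ (Index/100) = 15546 ÷ (105.5/100)
     = 15546 ÷ 1.055 = 14735.5450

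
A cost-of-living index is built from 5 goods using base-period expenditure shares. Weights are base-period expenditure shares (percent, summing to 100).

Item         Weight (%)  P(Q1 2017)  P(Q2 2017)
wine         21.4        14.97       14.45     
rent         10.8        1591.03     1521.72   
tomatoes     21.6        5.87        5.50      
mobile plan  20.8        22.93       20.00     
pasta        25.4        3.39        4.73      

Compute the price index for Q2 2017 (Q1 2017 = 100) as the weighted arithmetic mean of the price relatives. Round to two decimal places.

104.81

wine: 21.4 × (14.45/14.97) = 21.4 × 0.965264 = 20.6566
rent: 10.8 × (1521.72/1591.03) = 10.8 × 0.956437 = 10.3295
tomatoes: 21.6 × (5.50/5.87) = 21.6 × 0.936968 = 20.2385
mobile plan: 20.8 × (20.00/22.93) = 20.8 × 0.872220 = 18.1422
pasta: 25.4 × (4.73/3.39) = 25.4 × 1.395280 = 35.4401
Index = Σ wᵢ·(p₁ᵢ/p₀ᵢ) = 20.6566 + 10.3295 + 20.2385 + 18.1422 + 35.4401 = 104.8070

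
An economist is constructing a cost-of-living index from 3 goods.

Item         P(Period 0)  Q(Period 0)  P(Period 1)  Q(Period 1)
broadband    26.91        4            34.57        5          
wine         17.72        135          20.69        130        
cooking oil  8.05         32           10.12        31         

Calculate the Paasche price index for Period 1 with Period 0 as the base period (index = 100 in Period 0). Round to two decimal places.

Paasche price index uses current-period quantities as weights.
ΣP(Period 1)·Q(Period 1) = 34.57×5 + 20.69×130 + 10.12×31 = 172.85 + 2689.7 + 313.72 = 3176.27
ΣP(Period 0)·Q(Period 1) = 26.91×5 + 17.72×130 + 8.05×31 = 134.55 + 2303.6 + 249.55 = 2687.7
Index = 3176.27 / 2687.7 × 100 = 118.1780

118.18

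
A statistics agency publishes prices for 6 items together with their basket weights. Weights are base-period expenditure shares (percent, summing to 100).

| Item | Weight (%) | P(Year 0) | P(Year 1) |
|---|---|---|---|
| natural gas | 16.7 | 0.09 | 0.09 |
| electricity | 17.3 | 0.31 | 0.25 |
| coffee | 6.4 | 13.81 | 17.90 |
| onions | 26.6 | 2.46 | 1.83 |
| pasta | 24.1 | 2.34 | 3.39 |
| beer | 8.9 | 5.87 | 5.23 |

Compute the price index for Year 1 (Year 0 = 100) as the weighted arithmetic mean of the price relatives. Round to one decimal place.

101.6

natural gas: 16.7 × (0.09/0.09) = 16.7 × 1.000000 = 16.7000
electricity: 17.3 × (0.25/0.31) = 17.3 × 0.806452 = 13.9516
coffee: 6.4 × (17.90/13.81) = 6.4 × 1.296162 = 8.2954
onions: 26.6 × (1.83/2.46) = 26.6 × 0.743902 = 19.7878
pasta: 24.1 × (3.39/2.34) = 24.1 × 1.448718 = 34.9141
beer: 8.9 × (5.23/5.87) = 8.9 × 0.890971 = 7.9296
Index = Σ wᵢ·(p₁ᵢ/p₀ᵢ) = 16.7000 + 13.9516 + 8.2954 + 19.7878 + 34.9141 + 7.9296 = 101.5786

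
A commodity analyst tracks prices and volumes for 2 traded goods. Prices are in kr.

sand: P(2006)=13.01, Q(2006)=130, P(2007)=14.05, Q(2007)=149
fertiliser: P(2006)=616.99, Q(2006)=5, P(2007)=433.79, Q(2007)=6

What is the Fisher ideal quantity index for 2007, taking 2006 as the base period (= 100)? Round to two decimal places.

Laspeyres component (base-period weights):
ΣP(2006)Q(2007) = 13.01×149 + 616.99×6 = 1938.49 + 3701.94 = 5640.43
ΣP(2006)Q(2006) = 13.01×130 + 616.99×5 = 1691.3 + 3084.95 = 4776.25
L = 5640.43 / 4776.25 × 100 = 118.0933
Paasche component (current-period weights):
ΣP(2007)Q(2007) = 14.05×149 + 433.79×6 = 2093.45 + 2602.74 = 4696.19
ΣP(2007)Q(2006) = 14.05×130 + 433.79×5 = 1826.5 + 2168.95 = 3995.45
P = 4696.19 / 3995.45 × 100 = 117.5384
Fisher = √(L × P) = √(118.0933 × 117.5384) = 117.8155

117.82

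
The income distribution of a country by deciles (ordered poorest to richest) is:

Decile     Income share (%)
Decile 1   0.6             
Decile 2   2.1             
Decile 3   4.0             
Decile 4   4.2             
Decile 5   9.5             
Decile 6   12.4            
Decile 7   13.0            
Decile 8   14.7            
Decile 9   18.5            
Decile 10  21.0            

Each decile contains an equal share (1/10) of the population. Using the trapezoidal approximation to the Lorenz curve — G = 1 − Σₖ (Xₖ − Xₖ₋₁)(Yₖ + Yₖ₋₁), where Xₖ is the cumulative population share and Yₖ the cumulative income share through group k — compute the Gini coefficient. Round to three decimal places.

Cumulative income shares Yₖ: 0.0060, 0.0270, 0.0670, 0.1090, 0.2040, 0.3280, 0.4580, 0.6050, 0.7900, 1.0000
Σ (Xₖ−Xₖ₋₁)(Yₖ+Yₖ₋₁) = (1/10)(0.0060+0.0000) + (1/10)(0.0270+0.0060) + (1/10)(0.0670+0.0270) + (1/10)(0.1090+0.0670) + (1/10)(0.2040+0.1090) + (1/10)(0.3280+0.2040) + (1/10)(0.4580+0.3280) + (1/10)(0.6050+0.4580) + (1/10)(0.7900+0.6050) + (1/10)(1.0000+0.7900)
  = 0.0006 + 0.0033 + 0.0094 + 0.0176 + 0.0313 + 0.0532 + 0.0786 + 0.1063 + 0.1395 + 0.1790 = 0.6188
G = 1 − 0.6188 = 0.3812

0.381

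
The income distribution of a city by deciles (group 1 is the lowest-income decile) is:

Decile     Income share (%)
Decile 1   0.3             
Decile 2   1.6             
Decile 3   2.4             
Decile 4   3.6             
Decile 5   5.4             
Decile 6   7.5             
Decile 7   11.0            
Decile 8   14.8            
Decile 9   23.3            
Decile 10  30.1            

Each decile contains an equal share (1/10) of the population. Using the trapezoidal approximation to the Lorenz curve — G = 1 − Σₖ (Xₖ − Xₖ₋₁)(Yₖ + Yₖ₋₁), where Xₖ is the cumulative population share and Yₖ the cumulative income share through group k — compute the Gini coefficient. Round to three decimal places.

0.506

Cumulative income shares Yₖ: 0.0030, 0.0190, 0.0430, 0.0790, 0.1330, 0.2080, 0.3180, 0.4660, 0.6990, 1.0000
Σ (Xₖ−Xₖ₋₁)(Yₖ+Yₖ₋₁) = (1/10)(0.0030+0.0000) + (1/10)(0.0190+0.0030) + (1/10)(0.0430+0.0190) + (1/10)(0.0790+0.0430) + (1/10)(0.1330+0.0790) + (1/10)(0.2080+0.1330) + (1/10)(0.3180+0.2080) + (1/10)(0.4660+0.3180) + (1/10)(0.6990+0.4660) + (1/10)(1.0000+0.6990)
  = 0.0003 + 0.0022 + 0.0062 + 0.0122 + 0.0212 + 0.0341 + 0.0526 + 0.0784 + 0.1165 + 0.1699 = 0.4936
G = 1 − 0.4936 = 0.5064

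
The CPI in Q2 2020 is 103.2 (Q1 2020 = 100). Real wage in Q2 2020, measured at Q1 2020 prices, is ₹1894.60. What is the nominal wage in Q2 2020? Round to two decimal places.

1955.23

Nominal = Real × (Index/100) = 1894.60 × (103.2/100)
        = 1894.60 × 1.032 = 1955.2272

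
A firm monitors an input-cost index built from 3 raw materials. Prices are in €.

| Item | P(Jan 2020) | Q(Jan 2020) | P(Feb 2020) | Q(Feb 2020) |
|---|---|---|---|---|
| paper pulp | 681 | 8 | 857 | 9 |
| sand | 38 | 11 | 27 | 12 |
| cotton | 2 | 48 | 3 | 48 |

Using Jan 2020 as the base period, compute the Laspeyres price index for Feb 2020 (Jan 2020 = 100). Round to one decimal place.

Laspeyres price index uses base-period quantities as weights.
ΣP(Feb 2020)·Q(Jan 2020) = 857×8 + 27×11 + 3×48 = 6856 + 297 + 144 = 7297
ΣP(Jan 2020)·Q(Jan 2020) = 681×8 + 38×11 + 2×48 = 5448 + 418 + 96 = 5962
Index = 7297 / 5962 × 100 = 122.3918

122.4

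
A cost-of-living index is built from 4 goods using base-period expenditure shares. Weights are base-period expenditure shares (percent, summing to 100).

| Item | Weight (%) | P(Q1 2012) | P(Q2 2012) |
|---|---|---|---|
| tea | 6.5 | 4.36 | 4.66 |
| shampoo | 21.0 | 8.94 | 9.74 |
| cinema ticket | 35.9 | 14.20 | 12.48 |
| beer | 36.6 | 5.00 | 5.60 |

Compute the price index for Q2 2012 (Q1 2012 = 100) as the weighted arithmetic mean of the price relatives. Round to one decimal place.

tea: 6.5 × (4.66/4.36) = 6.5 × 1.068807 = 6.9472
shampoo: 21.0 × (9.74/8.94) = 21.0 × 1.089485 = 22.8792
cinema ticket: 35.9 × (12.48/14.20) = 35.9 × 0.878873 = 31.5515
beer: 36.6 × (5.60/5.00) = 36.6 × 1.120000 = 40.9920
Index = Σ wᵢ·(p₁ᵢ/p₀ᵢ) = 6.9472 + 22.8792 + 31.5515 + 40.9920 = 102.3700

102.4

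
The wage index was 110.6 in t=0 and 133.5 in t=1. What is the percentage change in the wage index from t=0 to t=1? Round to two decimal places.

20.71%

Change = (133.5 − 110.6) / 110.6 × 100
       = 22.9 / 110.6 × 100 = 20.7052%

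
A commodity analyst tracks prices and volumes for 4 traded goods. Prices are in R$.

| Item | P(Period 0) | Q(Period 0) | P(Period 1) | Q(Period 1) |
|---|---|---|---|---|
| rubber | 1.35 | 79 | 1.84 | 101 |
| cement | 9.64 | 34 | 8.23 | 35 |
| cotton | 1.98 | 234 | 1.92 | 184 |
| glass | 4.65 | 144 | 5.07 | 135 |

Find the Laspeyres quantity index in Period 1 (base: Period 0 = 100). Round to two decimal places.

93.52

Laspeyres quantity index uses base-period prices as weights.
ΣP(Period 0)·Q(Period 1) = 1.35×101 + 9.64×35 + 1.98×184 + 4.65×135 = 136.35 + 337.4 + 364.32 + 627.75 = 1465.82
ΣP(Period 0)·Q(Period 0) = 1.35×79 + 9.64×34 + 1.98×234 + 4.65×144 = 106.65 + 327.76 + 463.32 + 669.6 = 1567.33
Index = 1465.82 / 1567.33 × 100 = 93.5234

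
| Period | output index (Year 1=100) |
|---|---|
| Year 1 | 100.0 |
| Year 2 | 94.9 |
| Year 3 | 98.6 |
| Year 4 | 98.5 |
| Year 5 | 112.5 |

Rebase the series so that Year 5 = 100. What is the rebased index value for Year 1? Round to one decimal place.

88.9

Rebased(Year 1) = 100.0 / 112.5 × 100 = 88.8889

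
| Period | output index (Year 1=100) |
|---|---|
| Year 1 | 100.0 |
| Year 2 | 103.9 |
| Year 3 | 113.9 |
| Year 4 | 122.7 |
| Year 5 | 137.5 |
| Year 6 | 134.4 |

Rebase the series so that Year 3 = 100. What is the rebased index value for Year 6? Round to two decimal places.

Rebased(Year 6) = 134.4 / 113.9 × 100 = 117.9982

118.00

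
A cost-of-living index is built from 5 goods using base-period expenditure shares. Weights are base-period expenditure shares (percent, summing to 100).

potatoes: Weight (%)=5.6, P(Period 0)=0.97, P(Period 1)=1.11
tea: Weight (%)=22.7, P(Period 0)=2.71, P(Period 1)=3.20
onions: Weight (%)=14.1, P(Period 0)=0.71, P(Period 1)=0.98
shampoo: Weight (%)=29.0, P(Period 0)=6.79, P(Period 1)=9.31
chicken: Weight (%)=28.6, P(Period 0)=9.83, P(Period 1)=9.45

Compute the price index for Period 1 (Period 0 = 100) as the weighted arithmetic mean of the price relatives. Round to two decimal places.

potatoes: 5.6 × (1.11/0.97) = 5.6 × 1.144330 = 6.4082
tea: 22.7 × (3.20/2.71) = 22.7 × 1.180812 = 26.8044
onions: 14.1 × (0.98/0.71) = 14.1 × 1.380282 = 19.4620
shampoo: 29.0 × (9.31/6.79) = 29.0 × 1.371134 = 39.7629
chicken: 28.6 × (9.45/9.83) = 28.6 × 0.961343 = 27.4944
Index = Σ wᵢ·(p₁ᵢ/p₀ᵢ) = 6.4082 + 26.8044 + 19.4620 + 39.7629 + 27.4944 = 119.9319

119.93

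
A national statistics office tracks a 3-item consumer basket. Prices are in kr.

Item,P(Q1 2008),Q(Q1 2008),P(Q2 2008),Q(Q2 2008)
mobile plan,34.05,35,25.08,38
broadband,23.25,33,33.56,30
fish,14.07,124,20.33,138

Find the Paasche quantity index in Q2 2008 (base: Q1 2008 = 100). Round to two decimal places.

105.75

Paasche quantity index uses current-period prices as weights.
ΣP(Q2 2008)·Q(Q2 2008) = 25.08×38 + 33.56×30 + 20.33×138 = 953.04 + 1006.8 + 2805.54 = 4765.38
ΣP(Q2 2008)·Q(Q1 2008) = 25.08×35 + 33.56×33 + 20.33×124 = 877.8 + 1107.48 + 2520.92 = 4506.2
Index = 4765.38 / 4506.2 × 100 = 105.7516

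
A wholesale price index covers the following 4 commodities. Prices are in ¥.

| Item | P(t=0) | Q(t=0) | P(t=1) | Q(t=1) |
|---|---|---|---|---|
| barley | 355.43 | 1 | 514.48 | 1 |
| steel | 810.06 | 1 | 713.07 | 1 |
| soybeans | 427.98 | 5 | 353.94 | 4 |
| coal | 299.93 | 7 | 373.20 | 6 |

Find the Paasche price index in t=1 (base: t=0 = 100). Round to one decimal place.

Paasche price index uses current-period quantities as weights.
ΣP(t=1)·Q(t=1) = 514.48×1 + 713.07×1 + 353.94×4 + 373.20×6 = 514.48 + 713.07 + 1415.76 + 2239.2 = 4882.51
ΣP(t=0)·Q(t=1) = 355.43×1 + 810.06×1 + 427.98×4 + 299.93×6 = 355.43 + 810.06 + 1711.92 + 1799.58 = 4676.99
Index = 4882.51 / 4676.99 × 100 = 104.3943

104.4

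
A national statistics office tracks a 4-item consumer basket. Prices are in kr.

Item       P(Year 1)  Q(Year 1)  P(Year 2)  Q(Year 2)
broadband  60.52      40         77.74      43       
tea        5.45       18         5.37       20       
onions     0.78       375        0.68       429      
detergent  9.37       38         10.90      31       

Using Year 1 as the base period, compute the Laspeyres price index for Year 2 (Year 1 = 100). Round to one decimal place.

122.4

Laspeyres price index uses base-period quantities as weights.
ΣP(Year 2)·Q(Year 1) = 77.74×40 + 5.37×18 + 0.68×375 + 10.90×38 = 3109.6 + 96.66 + 255 + 414.2 = 3875.46
ΣP(Year 1)·Q(Year 1) = 60.52×40 + 5.45×18 + 0.78×375 + 9.37×38 = 2420.8 + 98.1 + 292.5 + 356.06 = 3167.46
Index = 3875.46 / 3167.46 × 100 = 122.3523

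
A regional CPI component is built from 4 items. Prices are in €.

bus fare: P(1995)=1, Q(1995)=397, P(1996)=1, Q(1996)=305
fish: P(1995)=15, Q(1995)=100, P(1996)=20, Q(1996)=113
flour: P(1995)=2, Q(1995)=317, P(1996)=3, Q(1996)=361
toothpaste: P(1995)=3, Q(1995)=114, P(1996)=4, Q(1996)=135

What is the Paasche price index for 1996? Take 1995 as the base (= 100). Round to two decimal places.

Paasche price index uses current-period quantities as weights.
ΣP(1996)·Q(1996) = 1×305 + 20×113 + 3×361 + 4×135 = 305 + 2260 + 1083 + 540 = 4188
ΣP(1995)·Q(1996) = 1×305 + 15×113 + 2×361 + 3×135 = 305 + 1695 + 722 + 405 = 3127
Index = 4188 / 3127 × 100 = 133.9303

133.93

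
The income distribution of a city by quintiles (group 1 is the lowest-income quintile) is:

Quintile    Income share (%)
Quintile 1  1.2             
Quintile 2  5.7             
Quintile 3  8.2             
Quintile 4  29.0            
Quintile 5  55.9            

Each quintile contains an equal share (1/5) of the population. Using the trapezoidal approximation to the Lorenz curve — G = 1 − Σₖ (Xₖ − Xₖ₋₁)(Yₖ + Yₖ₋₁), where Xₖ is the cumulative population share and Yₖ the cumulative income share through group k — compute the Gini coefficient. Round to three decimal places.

0.531

Cumulative income shares Yₖ: 0.0120, 0.0690, 0.1510, 0.4410, 1.0000
Σ (Xₖ−Xₖ₋₁)(Yₖ+Yₖ₋₁) = (1/5)(0.0120+0.0000) + (1/5)(0.0690+0.0120) + (1/5)(0.1510+0.0690) + (1/5)(0.4410+0.1510) + (1/5)(1.0000+0.4410)
  = 0.0024 + 0.0162 + 0.0440 + 0.1184 + 0.2882 = 0.4692
G = 1 − 0.4692 = 0.5308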